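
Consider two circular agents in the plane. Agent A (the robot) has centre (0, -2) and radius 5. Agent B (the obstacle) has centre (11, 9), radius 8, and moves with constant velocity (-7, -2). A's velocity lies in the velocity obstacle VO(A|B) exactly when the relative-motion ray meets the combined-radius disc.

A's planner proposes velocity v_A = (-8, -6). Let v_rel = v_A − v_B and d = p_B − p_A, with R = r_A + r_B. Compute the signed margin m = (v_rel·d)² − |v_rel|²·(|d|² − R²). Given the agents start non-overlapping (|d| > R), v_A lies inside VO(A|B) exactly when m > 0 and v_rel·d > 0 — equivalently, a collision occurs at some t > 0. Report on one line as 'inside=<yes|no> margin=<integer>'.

d = (11, 11),  |d|² = 242;  R = 5+8 = 13,  c = 242−13² = 73
v_rel = (-1, -4),  |v_rel|² = 17;  v_rel·d = (-1)·(11) + (-4)·(11) = -55
17·t² + 110·t + 73 = 0  ⇒  m = (-55)² − 17·73 = 1784
m = 1784 > 0,  v_rel·d = -55 < 0  ⇒  outside

inside=no margin=1784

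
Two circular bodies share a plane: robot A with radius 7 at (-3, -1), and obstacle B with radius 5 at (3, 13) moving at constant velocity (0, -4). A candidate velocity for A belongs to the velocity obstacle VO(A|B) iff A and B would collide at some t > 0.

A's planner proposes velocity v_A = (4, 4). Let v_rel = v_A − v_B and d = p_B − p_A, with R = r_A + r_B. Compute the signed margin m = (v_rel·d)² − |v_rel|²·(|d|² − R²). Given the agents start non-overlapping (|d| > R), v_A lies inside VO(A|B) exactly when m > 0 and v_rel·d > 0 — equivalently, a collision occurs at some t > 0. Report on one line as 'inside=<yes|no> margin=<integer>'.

d = (6, 14),  |d|² = 232;  R = 7+5 = 12,  c = 232−12² = 88
v_rel = (4, 8),  |v_rel|² = 80;  v_rel·d = (4)·(6) + (8)·(14) = 136
80·t² − 272·t + 88 = 0  ⇒  m = 136² − 80·88 = 11456
m = 11456 > 0,  v_rel·d = 136 > 0  ⇒  inside

inside=yes margin=11456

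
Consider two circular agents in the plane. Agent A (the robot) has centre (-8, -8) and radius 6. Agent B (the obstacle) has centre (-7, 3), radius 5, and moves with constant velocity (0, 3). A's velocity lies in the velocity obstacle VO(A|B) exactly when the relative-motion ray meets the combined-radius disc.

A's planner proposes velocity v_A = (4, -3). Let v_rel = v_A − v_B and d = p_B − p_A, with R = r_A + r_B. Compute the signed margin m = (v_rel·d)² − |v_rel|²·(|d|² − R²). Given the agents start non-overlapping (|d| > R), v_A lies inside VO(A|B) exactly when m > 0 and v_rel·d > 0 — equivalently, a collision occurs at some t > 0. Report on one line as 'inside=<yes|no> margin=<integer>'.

d = (1, 11),  |d|² = 122;  R = 6+5 = 11,  c = 122−11² = 1
v_rel = (4, -6),  |v_rel|² = 52;  v_rel·d = (4)·(1) + (-6)·(11) = -62
52·t² + 124·t + 1 = 0  ⇒  m = (-62)² − 52·1 = 3792
m = 3792 > 0,  v_rel·d = -62 < 0  ⇒  outside

inside=no margin=3792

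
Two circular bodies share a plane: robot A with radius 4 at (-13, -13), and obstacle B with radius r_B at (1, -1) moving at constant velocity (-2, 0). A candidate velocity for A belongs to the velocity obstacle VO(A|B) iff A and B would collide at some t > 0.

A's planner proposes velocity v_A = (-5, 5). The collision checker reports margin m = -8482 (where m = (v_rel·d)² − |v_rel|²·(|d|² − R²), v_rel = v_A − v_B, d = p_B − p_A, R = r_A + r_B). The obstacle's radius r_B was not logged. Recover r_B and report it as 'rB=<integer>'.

m = -8482
d = (14, 12);  v_rel = (-3, 5),  |v_rel|² = 34
v_rel×d = (-3)·(12) − (5)·(14) = -106
since m = R²·34 − (-106)²:  R² = (11236 + -8482) / 34 = 81
R = √81 = 9  ⇒  r_B = 9 − 4 = 5

rB=5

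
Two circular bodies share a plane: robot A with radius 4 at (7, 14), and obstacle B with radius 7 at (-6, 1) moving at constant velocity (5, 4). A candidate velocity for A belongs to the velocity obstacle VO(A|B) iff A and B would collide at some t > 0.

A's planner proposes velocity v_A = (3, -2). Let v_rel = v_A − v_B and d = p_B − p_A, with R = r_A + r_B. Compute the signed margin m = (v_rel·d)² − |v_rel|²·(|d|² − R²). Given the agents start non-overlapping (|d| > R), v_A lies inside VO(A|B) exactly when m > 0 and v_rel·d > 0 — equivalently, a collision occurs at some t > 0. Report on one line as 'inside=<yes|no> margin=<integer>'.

d = (-13, -13),  |d|² = 338;  R = 4+7 = 11,  c = 338−11² = 217
v_rel = (-2, -6),  |v_rel|² = 40;  v_rel·d = (-2)·(-13) + (-6)·(-13) = 104
40·t² − 208·t + 217 = 0  ⇒  m = 104² − 40·217 = 2136
m = 2136 > 0,  v_rel·d = 104 > 0  ⇒  inside

inside=yes margin=2136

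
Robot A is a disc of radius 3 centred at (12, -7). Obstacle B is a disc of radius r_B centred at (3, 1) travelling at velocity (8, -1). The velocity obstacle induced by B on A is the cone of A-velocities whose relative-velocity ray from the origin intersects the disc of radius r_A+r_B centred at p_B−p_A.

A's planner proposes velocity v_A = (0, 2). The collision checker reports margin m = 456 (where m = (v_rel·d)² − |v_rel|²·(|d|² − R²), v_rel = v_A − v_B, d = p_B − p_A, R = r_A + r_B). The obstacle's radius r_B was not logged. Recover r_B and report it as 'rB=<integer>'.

m = 456
d = (-9, 8);  v_rel = (-8, 3),  |v_rel|² = 73
v_rel×d = (-8)·(8) − (3)·(-9) = -37
since m = R²·73 − (-37)²:  R² = (1369 + 456) / 73 = 25
R = √25 = 5  ⇒  r_B = 5 − 3 = 2

rB=2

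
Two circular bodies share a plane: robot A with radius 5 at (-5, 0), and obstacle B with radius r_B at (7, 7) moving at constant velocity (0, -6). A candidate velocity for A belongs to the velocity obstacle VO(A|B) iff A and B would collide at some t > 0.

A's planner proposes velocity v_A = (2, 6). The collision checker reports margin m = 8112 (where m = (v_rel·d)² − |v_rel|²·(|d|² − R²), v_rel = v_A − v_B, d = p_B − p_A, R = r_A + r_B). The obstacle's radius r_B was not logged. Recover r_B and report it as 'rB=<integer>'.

m = 8112
d = (12, 7);  v_rel = (2, 12),  |v_rel|² = 148
v_rel×d = (2)·(7) − (12)·(12) = -130
since m = R²·148 − (-130)²:  R² = (16900 + 8112) / 148 = 169
R = √169 = 13  ⇒  r_B = 13 − 5 = 8

rB=8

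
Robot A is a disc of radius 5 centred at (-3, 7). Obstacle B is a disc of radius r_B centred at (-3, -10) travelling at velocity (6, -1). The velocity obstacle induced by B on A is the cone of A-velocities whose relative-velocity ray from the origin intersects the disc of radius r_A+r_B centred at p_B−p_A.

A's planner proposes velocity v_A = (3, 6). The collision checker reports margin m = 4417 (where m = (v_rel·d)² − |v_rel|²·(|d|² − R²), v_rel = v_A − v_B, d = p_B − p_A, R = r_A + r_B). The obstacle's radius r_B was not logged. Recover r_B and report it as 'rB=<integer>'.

m = 4417
d = (0, -17);  v_rel = (-3, 7),  |v_rel|² = 58
v_rel×d = (-3)·(-17) − (7)·(0) = 51
since m = R²·58 − 51²:  R² = (2601 + 4417) / 58 = 121
R = √121 = 11  ⇒  r_B = 11 − 5 = 6

rB=6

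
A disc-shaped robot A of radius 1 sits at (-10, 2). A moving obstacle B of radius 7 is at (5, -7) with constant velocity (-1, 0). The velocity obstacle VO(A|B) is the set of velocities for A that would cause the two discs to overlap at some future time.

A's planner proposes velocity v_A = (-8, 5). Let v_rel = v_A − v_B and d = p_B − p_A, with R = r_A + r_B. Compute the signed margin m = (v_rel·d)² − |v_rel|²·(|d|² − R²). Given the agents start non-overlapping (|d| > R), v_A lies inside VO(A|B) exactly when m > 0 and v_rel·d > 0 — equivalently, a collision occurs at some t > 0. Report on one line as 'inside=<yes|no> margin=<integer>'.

d = (15, -9),  |d|² = 306;  R = 1+7 = 8,  c = 306−8² = 242
v_rel = (-7, 5),  |v_rel|² = 74;  v_rel·d = (-7)·(15) + (5)·(-9) = -150
74·t² + 300·t + 242 = 0  ⇒  m = (-150)² − 74·242 = 4592
m = 4592 > 0,  v_rel·d = -150 < 0  ⇒  outside

inside=no margin=4592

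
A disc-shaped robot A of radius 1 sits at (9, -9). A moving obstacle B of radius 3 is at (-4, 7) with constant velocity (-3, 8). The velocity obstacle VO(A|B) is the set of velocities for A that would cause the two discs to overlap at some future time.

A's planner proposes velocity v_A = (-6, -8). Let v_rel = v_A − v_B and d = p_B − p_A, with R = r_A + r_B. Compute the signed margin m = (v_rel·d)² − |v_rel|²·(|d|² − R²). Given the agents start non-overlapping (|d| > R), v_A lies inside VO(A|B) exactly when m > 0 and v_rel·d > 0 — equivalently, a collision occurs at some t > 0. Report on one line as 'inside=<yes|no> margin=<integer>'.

d = (-13, 16),  |d|² = 425;  R = 1+3 = 4,  c = 425−4² = 409
v_rel = (-3, -16),  |v_rel|² = 265;  v_rel·d = (-3)·(-13) + (-16)·(16) = -217
265·t² + 434·t + 409 = 0  ⇒  m = (-217)² − 265·409 = -61296
m = -61296 < 0,  v_rel·d = -217 < 0  ⇒  outside

inside=no margin=-61296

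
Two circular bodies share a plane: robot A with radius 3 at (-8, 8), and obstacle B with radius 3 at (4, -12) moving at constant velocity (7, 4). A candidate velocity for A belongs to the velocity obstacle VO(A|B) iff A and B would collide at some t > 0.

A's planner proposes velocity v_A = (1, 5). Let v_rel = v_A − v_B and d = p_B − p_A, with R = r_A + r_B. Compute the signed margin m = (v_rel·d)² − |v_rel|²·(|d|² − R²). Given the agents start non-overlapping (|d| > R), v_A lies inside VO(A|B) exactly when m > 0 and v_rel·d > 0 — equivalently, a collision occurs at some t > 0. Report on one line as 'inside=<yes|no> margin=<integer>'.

d = (12, -20),  |d|² = 544;  R = 3+3 = 6,  c = 544−6² = 508
v_rel = (-6, 1),  |v_rel|² = 37;  v_rel·d = (-6)·(12) + (1)·(-20) = -92
37·t² + 184·t + 508 = 0  ⇒  m = (-92)² − 37·508 = -10332
m = -10332 < 0,  v_rel·d = -92 < 0  ⇒  outside

inside=no margin=-10332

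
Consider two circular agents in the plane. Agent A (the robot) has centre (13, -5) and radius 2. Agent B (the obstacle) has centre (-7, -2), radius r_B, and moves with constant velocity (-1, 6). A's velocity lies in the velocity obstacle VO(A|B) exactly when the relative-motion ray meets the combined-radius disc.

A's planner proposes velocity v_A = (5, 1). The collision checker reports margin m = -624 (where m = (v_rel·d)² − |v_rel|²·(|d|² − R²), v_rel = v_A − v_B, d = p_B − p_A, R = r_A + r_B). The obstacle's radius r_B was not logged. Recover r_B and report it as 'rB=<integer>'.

m = -624
d = (-20, 3);  v_rel = (6, -5),  |v_rel|² = 61
v_rel×d = (6)·(3) − (-5)·(-20) = -82
since m = R²·61 − (-82)²:  R² = (6724 + -624) / 61 = 100
R = √100 = 10  ⇒  r_B = 10 − 2 = 8

rB=8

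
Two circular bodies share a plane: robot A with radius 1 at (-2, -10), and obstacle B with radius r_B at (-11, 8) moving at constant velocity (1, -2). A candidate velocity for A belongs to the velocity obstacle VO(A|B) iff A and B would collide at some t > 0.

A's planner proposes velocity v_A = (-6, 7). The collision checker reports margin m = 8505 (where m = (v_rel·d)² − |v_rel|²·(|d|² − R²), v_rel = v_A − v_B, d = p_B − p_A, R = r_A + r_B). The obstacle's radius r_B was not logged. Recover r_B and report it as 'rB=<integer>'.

m = 8505
d = (-9, 18);  v_rel = (-7, 9),  |v_rel|² = 130
v_rel×d = (-7)·(18) − (9)·(-9) = -45
since m = R²·130 − (-45)²:  R² = (2025 + 8505) / 130 = 81
R = √81 = 9  ⇒  r_B = 9 − 1 = 8

rB=8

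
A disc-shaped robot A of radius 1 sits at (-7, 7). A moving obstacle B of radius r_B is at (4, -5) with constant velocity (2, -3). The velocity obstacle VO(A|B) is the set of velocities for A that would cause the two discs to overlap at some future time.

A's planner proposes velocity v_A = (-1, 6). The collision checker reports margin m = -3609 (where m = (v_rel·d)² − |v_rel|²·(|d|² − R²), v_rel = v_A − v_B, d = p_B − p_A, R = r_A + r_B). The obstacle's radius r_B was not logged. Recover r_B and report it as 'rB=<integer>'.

m = -3609
d = (11, -12);  v_rel = (-3, 9),  |v_rel|² = 90
v_rel×d = (-3)·(-12) − (9)·(11) = -63
since m = R²·90 − (-63)²:  R² = (3969 + -3609) / 90 = 4
R = √4 = 2  ⇒  r_B = 2 − 1 = 1

rB=1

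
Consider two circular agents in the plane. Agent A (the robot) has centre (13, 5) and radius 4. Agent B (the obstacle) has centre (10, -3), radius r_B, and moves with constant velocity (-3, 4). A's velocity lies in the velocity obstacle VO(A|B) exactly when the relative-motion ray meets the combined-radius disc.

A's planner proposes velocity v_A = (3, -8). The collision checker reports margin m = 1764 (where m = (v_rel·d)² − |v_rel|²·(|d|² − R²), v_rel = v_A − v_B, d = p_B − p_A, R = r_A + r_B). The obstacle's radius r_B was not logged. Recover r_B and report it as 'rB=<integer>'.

m = 1764
d = (-3, -8);  v_rel = (6, -12),  |v_rel|² = 180
v_rel×d = (6)·(-8) − (-12)·(-3) = -84
since m = R²·180 − (-84)²:  R² = (7056 + 1764) / 180 = 49
R = √49 = 7  ⇒  r_B = 7 − 4 = 3

rB=3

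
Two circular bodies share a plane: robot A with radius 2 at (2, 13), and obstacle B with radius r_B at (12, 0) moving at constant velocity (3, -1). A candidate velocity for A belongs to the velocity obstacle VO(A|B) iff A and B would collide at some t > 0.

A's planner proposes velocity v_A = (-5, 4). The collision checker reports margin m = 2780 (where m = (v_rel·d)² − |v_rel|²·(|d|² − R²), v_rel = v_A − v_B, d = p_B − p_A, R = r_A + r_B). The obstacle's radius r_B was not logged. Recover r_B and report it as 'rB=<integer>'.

m = 2780
d = (10, -13);  v_rel = (-8, 5),  |v_rel|² = 89
v_rel×d = (-8)·(-13) − (5)·(10) = 54
since m = R²·89 − 54²:  R² = (2916 + 2780) / 89 = 64
R = √64 = 8  ⇒  r_B = 8 − 2 = 6

rB=6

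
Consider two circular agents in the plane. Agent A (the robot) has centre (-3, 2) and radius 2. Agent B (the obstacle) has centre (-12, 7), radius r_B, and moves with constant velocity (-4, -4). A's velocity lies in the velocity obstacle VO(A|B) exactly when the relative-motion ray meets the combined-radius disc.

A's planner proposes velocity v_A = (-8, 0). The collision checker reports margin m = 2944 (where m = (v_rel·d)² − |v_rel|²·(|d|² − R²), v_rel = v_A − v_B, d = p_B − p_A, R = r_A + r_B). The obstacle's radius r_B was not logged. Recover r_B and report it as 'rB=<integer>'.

m = 2944
d = (-9, 5);  v_rel = (-4, 4),  |v_rel|² = 32
v_rel×d = (-4)·(5) − (4)·(-9) = 16
since m = R²·32 − 16²:  R² = (256 + 2944) / 32 = 100
R = √100 = 10  ⇒  r_B = 10 − 2 = 8

rB=8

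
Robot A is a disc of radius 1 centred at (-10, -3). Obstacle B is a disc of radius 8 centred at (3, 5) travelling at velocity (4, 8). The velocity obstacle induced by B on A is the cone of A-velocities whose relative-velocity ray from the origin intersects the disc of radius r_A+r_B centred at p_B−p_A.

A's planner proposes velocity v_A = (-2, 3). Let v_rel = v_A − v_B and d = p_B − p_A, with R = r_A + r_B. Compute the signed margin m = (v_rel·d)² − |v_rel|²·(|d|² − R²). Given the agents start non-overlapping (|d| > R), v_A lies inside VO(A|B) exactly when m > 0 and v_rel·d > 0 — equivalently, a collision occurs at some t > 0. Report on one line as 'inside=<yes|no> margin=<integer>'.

d = (13, 8),  |d|² = 233;  R = 1+8 = 9,  c = 233−9² = 152
v_rel = (-6, -5),  |v_rel|² = 61;  v_rel·d = (-6)·(13) + (-5)·(8) = -118
61·t² + 236·t + 152 = 0  ⇒  m = (-118)² − 61·152 = 4652
m = 4652 > 0,  v_rel·d = -118 < 0  ⇒  outside

inside=no margin=4652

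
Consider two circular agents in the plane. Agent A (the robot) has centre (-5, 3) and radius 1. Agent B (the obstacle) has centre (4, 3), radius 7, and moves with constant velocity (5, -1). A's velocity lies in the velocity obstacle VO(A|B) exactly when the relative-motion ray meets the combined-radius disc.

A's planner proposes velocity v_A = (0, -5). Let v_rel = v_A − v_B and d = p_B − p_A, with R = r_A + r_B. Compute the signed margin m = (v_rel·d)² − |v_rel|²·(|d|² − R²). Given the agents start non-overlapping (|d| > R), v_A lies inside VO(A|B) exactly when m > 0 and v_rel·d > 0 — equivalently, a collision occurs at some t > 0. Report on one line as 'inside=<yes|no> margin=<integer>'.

d = (9, 0),  |d|² = 81;  R = 1+7 = 8,  c = 81−8² = 17
v_rel = (-5, -4),  |v_rel|² = 41;  v_rel·d = (-5)·(9) + (-4)·(0) = -45
41·t² + 90·t + 17 = 0  ⇒  m = (-45)² − 41·17 = 1328
m = 1328 > 0,  v_rel·d = -45 < 0  ⇒  outside

inside=no margin=1328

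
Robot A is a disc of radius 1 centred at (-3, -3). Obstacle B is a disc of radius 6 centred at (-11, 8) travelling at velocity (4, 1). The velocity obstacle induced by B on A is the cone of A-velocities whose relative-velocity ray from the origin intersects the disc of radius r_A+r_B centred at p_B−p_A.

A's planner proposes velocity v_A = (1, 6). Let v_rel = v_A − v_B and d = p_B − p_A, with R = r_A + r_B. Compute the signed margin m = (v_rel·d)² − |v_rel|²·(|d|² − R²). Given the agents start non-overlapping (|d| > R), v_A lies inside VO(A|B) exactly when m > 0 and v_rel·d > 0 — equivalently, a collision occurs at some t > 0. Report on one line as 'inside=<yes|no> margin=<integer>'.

d = (-8, 11),  |d|² = 185;  R = 1+6 = 7,  c = 185−7² = 136
v_rel = (-3, 5),  |v_rel|² = 34;  v_rel·d = (-3)·(-8) + (5)·(11) = 79
34·t² − 158·t + 136 = 0  ⇒  m = 79² − 34·136 = 1617
m = 1617 > 0,  v_rel·d = 79 > 0  ⇒  inside

inside=yes margin=1617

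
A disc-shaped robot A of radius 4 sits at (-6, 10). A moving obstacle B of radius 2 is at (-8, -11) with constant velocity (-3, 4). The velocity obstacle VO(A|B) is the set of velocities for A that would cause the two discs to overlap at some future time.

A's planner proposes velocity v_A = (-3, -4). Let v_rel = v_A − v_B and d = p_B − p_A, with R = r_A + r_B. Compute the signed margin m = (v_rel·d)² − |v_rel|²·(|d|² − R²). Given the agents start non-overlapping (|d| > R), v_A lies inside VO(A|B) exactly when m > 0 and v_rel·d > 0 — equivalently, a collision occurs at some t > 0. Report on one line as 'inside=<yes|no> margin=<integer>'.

d = (-2, -21),  |d|² = 445;  R = 4+2 = 6,  c = 445−6² = 409
v_rel = (0, -8),  |v_rel|² = 64;  v_rel·d = (0)·(-2) + (-8)·(-21) = 168
64·t² − 336·t + 409 = 0  ⇒  m = 168² − 64·409 = 2048
m = 2048 > 0,  v_rel·d = 168 > 0  ⇒  inside

inside=yes margin=2048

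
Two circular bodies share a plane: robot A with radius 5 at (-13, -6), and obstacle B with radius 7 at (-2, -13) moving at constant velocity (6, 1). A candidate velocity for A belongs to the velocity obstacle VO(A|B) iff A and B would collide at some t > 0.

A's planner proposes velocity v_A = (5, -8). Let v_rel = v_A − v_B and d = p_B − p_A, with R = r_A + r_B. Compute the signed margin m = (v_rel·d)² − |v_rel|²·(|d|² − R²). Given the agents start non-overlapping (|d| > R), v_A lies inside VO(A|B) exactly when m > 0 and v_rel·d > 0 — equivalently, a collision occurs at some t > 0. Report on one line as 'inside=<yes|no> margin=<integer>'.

d = (11, -7),  |d|² = 170;  R = 5+7 = 12,  c = 170−12² = 26
v_rel = (-1, -9),  |v_rel|² = 82;  v_rel·d = (-1)·(11) + (-9)·(-7) = 52
82·t² − 104·t + 26 = 0  ⇒  m = 52² − 82·26 = 572
m = 572 > 0,  v_rel·d = 52 > 0  ⇒  inside

inside=yes margin=572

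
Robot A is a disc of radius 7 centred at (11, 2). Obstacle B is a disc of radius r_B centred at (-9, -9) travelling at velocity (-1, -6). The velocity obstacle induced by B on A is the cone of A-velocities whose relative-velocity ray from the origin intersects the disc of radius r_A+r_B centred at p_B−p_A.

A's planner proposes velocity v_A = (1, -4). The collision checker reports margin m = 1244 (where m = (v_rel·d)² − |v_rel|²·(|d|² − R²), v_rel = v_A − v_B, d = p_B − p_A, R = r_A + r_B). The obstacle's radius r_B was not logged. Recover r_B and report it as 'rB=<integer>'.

m = 1244
d = (-20, -11);  v_rel = (2, 2),  |v_rel|² = 8
v_rel×d = (2)·(-11) − (2)·(-20) = 18
since m = R²·8 − 18²:  R² = (324 + 1244) / 8 = 196
R = √196 = 14  ⇒  r_B = 14 − 7 = 7

rB=7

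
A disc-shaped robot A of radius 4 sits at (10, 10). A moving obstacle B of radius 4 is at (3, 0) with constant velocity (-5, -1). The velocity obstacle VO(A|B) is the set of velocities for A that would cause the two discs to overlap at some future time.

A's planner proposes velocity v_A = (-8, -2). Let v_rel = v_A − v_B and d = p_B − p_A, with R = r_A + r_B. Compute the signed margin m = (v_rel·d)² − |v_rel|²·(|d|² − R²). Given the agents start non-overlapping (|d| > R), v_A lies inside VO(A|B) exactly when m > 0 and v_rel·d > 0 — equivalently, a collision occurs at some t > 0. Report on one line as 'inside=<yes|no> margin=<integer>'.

d = (-7, -10),  |d|² = 149;  R = 4+4 = 8,  c = 149−8² = 85
v_rel = (-3, -1),  |v_rel|² = 10;  v_rel·d = (-3)·(-7) + (-1)·(-10) = 31
10·t² − 62·t + 85 = 0  ⇒  m = 31² − 10·85 = 111
m = 111 > 0,  v_rel·d = 31 > 0  ⇒  inside

inside=yes margin=111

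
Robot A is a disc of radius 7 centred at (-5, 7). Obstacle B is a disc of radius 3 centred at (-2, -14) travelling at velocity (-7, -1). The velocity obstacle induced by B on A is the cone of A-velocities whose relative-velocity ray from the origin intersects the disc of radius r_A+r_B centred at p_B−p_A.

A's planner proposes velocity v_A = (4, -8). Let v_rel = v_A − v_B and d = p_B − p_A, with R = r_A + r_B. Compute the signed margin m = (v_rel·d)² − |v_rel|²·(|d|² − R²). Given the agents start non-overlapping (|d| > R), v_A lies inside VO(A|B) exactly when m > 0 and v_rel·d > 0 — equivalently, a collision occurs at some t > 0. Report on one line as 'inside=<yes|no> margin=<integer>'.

d = (3, -21),  |d|² = 450;  R = 7+3 = 10,  c = 450−10² = 350
v_rel = (11, -7),  |v_rel|² = 170;  v_rel·d = (11)·(3) + (-7)·(-21) = 180
170·t² − 360·t + 350 = 0  ⇒  m = 180² − 170·350 = -27100
m = -27100 < 0,  v_rel·d = 180 > 0  ⇒  outside

inside=no margin=-27100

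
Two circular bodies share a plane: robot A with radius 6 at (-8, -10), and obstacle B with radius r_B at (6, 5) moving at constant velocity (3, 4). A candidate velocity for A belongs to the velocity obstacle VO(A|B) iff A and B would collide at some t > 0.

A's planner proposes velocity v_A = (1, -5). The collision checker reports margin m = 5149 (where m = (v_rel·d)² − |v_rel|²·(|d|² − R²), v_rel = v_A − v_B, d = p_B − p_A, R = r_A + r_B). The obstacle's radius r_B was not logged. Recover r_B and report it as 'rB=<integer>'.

m = 5149
d = (14, 15);  v_rel = (-2, -9),  |v_rel|² = 85
v_rel×d = (-2)·(15) − (-9)·(14) = 96
since m = R²·85 − 96²:  R² = (9216 + 5149) / 85 = 169
R = √169 = 13  ⇒  r_B = 13 − 6 = 7

rB=7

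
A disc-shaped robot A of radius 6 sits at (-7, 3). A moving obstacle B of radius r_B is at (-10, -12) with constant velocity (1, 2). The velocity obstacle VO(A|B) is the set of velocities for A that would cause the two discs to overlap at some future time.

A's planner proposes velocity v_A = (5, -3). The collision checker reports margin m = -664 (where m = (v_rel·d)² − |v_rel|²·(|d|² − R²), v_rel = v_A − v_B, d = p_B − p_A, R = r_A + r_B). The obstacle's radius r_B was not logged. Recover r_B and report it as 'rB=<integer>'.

m = -664
d = (-3, -15);  v_rel = (4, -5),  |v_rel|² = 41
v_rel×d = (4)·(-15) − (-5)·(-3) = -75
since m = R²·41 − (-75)²:  R² = (5625 + -664) / 41 = 121
R = √121 = 11  ⇒  r_B = 11 − 6 = 5

rB=5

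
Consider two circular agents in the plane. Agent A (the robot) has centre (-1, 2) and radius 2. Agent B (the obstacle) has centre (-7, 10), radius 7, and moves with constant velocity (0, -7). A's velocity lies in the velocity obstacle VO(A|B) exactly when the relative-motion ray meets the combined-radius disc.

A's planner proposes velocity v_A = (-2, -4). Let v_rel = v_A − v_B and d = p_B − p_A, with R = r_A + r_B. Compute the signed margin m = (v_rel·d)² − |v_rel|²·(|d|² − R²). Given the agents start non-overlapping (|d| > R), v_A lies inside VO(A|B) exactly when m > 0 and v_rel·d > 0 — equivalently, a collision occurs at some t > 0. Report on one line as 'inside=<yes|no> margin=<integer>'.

d = (-6, 8),  |d|² = 100;  R = 2+7 = 9,  c = 100−9² = 19
v_rel = (-2, 3),  |v_rel|² = 13;  v_rel·d = (-2)·(-6) + (3)·(8) = 36
13·t² − 72·t + 19 = 0  ⇒  m = 36² − 13·19 = 1049
m = 1049 > 0,  v_rel·d = 36 > 0  ⇒  inside

inside=yes margin=1049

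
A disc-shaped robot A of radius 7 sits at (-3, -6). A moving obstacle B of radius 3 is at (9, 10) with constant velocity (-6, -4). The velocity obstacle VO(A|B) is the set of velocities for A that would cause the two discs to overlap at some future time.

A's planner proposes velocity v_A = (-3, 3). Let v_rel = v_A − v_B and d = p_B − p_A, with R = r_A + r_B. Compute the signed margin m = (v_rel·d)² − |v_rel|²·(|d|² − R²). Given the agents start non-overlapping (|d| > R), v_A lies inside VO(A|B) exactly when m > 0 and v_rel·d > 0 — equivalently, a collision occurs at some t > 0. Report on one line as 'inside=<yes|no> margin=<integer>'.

d = (12, 16),  |d|² = 400;  R = 7+3 = 10,  c = 400−10² = 300
v_rel = (3, 7),  |v_rel|² = 58;  v_rel·d = (3)·(12) + (7)·(16) = 148
58·t² − 296·t + 300 = 0  ⇒  m = 148² − 58·300 = 4504
m = 4504 > 0,  v_rel·d = 148 > 0  ⇒  inside

inside=yes margin=4504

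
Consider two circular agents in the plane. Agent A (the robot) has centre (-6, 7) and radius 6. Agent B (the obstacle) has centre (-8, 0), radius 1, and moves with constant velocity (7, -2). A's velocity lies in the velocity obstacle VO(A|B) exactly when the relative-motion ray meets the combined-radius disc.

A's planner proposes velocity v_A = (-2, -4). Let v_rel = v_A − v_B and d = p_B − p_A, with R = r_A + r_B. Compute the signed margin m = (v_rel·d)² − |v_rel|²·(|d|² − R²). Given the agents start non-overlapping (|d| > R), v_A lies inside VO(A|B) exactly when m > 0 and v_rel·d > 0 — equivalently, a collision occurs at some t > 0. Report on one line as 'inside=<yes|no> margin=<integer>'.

d = (-2, -7),  |d|² = 53;  R = 6+1 = 7,  c = 53−7² = 4
v_rel = (-9, -2),  |v_rel|² = 85;  v_rel·d = (-9)·(-2) + (-2)·(-7) = 32
85·t² − 64·t + 4 = 0  ⇒  m = 32² − 85·4 = 684
m = 684 > 0,  v_rel·d = 32 > 0  ⇒  inside

inside=yes margin=684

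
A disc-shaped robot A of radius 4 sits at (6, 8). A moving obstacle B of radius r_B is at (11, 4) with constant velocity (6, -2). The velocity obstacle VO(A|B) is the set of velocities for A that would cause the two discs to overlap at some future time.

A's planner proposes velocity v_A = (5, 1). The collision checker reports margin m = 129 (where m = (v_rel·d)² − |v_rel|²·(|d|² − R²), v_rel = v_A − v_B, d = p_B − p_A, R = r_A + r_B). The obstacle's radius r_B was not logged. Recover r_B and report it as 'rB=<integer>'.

m = 129
d = (5, -4);  v_rel = (-1, 3),  |v_rel|² = 10
v_rel×d = (-1)·(-4) − (3)·(5) = -11
since m = R²·10 − (-11)²:  R² = (121 + 129) / 10 = 25
R = √25 = 5  ⇒  r_B = 5 − 4 = 1

rB=1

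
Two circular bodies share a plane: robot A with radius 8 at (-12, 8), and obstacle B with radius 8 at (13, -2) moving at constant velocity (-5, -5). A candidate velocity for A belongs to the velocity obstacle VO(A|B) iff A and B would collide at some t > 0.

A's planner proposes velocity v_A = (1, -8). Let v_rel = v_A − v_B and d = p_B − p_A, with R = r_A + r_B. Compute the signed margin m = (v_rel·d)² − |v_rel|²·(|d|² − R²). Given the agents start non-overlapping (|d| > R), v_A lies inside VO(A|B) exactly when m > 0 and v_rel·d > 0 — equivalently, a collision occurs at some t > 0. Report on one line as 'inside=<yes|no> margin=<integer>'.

d = (25, -10),  |d|² = 725;  R = 8+8 = 16,  c = 725−16² = 469
v_rel = (6, -3),  |v_rel|² = 45;  v_rel·d = (6)·(25) + (-3)·(-10) = 180
45·t² − 360·t + 469 = 0  ⇒  m = 180² − 45·469 = 11295
m = 11295 > 0,  v_rel·d = 180 > 0  ⇒  inside

inside=yes margin=11295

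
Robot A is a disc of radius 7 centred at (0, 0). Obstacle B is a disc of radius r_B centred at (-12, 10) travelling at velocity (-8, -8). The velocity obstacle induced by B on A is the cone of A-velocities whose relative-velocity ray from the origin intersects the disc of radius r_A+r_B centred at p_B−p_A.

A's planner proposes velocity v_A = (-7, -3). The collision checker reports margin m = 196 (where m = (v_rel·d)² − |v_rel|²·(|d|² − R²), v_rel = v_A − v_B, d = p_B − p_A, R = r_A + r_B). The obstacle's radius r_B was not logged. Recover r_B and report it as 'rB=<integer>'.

m = 196
d = (-12, 10);  v_rel = (1, 5),  |v_rel|² = 26
v_rel×d = (1)·(10) − (5)·(-12) = 70
since m = R²·26 − 70²:  R² = (4900 + 196) / 26 = 196
R = √196 = 14  ⇒  r_B = 14 − 7 = 7

rB=7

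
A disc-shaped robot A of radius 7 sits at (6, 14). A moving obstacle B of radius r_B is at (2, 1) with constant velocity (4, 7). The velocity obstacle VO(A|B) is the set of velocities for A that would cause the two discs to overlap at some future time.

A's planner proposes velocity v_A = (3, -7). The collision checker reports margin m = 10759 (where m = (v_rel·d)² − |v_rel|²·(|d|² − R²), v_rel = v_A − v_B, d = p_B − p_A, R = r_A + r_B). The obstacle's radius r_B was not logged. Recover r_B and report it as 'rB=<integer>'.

m = 10759
d = (-4, -13);  v_rel = (-1, -14),  |v_rel|² = 197
v_rel×d = (-1)·(-13) − (-14)·(-4) = -43
since m = R²·197 − (-43)²:  R² = (1849 + 10759) / 197 = 64
R = √64 = 8  ⇒  r_B = 8 − 7 = 1

rB=1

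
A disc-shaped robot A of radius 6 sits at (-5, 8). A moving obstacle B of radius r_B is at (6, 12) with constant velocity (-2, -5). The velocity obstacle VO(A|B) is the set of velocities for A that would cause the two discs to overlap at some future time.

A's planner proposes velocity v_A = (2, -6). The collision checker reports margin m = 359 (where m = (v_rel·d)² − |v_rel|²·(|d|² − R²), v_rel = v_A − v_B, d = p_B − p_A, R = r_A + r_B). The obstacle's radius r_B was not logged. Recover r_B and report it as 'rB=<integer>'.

m = 359
d = (11, 4);  v_rel = (4, -1),  |v_rel|² = 17
v_rel×d = (4)·(4) − (-1)·(11) = 27
since m = R²·17 − 27²:  R² = (729 + 359) / 17 = 64
R = √64 = 8  ⇒  r_B = 8 − 6 = 2

rB=2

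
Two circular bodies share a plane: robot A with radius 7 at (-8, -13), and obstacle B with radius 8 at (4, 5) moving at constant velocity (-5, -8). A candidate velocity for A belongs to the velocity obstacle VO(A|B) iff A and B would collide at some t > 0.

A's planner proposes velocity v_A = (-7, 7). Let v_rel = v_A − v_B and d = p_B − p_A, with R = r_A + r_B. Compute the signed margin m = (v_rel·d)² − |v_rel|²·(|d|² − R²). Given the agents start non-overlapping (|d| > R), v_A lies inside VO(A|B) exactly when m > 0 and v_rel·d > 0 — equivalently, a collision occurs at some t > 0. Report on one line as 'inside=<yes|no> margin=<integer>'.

d = (12, 18),  |d|² = 468;  R = 7+8 = 15,  c = 468−15² = 243
v_rel = (-2, 15),  |v_rel|² = 229;  v_rel·d = (-2)·(12) + (15)·(18) = 246
229·t² − 492·t + 243 = 0  ⇒  m = 246² − 229·243 = 4869
m = 4869 > 0,  v_rel·d = 246 > 0  ⇒  inside

inside=yes margin=4869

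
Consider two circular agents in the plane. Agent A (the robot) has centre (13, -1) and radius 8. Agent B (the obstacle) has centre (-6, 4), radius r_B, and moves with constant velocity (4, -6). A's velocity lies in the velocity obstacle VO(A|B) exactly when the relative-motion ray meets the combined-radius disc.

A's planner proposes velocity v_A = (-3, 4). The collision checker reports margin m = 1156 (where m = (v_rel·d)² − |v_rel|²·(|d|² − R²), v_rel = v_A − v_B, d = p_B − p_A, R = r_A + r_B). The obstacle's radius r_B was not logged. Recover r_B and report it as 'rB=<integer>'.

m = 1156
d = (-19, 5);  v_rel = (-7, 10),  |v_rel|² = 149
v_rel×d = (-7)·(5) − (10)·(-19) = 155
since m = R²·149 − 155²:  R² = (24025 + 1156) / 149 = 169
R = √169 = 13  ⇒  r_B = 13 − 8 = 5

rB=5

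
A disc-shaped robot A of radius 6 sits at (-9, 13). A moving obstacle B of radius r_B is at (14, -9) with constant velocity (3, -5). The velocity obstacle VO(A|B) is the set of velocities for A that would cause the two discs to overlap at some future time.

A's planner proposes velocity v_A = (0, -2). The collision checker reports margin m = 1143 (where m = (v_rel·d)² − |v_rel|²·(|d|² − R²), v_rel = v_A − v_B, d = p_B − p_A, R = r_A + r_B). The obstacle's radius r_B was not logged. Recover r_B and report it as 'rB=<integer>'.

m = 1143
d = (23, -22);  v_rel = (-3, 3),  |v_rel|² = 18
v_rel×d = (-3)·(-22) − (3)·(23) = -3
since m = R²·18 − (-3)²:  R² = (9 + 1143) / 18 = 64
R = √64 = 8  ⇒  r_B = 8 − 6 = 2

rB=2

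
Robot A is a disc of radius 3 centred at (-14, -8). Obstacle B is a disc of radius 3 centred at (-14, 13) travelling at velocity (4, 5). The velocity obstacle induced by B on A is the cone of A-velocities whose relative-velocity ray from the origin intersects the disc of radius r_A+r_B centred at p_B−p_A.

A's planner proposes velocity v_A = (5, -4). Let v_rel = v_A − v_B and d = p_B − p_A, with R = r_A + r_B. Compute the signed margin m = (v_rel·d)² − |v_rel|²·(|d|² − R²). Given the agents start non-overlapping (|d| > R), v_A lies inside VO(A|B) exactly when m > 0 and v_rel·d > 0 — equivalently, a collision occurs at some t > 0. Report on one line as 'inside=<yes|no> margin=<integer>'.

d = (0, 21),  |d|² = 441;  R = 3+3 = 6,  c = 441−6² = 405
v_rel = (1, -9),  |v_rel|² = 82;  v_rel·d = (1)·(0) + (-9)·(21) = -189
82·t² + 378·t + 405 = 0  ⇒  m = (-189)² − 82·405 = 2511
m = 2511 > 0,  v_rel·d = -189 < 0  ⇒  outside

inside=no margin=2511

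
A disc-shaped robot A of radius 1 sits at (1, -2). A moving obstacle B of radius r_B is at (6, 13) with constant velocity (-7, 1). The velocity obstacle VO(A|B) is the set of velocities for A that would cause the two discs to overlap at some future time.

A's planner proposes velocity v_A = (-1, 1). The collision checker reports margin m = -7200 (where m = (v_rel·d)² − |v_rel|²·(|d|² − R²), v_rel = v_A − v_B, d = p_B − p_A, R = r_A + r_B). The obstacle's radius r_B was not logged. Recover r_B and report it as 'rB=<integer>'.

m = -7200
d = (5, 15);  v_rel = (6, 0),  |v_rel|² = 36
v_rel×d = (6)·(15) − (0)·(5) = 90
since m = R²·36 − 90²:  R² = (8100 + -7200) / 36 = 25
R = √25 = 5  ⇒  r_B = 5 − 1 = 4

rB=4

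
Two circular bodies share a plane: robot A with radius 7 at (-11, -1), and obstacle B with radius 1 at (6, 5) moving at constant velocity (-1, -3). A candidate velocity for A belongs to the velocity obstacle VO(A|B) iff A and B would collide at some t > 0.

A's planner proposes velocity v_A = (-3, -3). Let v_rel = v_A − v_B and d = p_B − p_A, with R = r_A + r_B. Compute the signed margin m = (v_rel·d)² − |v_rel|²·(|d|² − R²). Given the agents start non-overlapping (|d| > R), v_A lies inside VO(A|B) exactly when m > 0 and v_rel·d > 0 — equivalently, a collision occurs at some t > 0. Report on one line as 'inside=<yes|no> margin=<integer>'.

d = (17, 6),  |d|² = 325;  R = 7+1 = 8,  c = 325−8² = 261
v_rel = (-2, 0),  |v_rel|² = 4;  v_rel·d = (-2)·(17) + (0)·(6) = -34
4·t² + 68·t + 261 = 0  ⇒  m = (-34)² − 4·261 = 112
m = 112 > 0,  v_rel·d = -34 < 0  ⇒  outside

inside=no margin=112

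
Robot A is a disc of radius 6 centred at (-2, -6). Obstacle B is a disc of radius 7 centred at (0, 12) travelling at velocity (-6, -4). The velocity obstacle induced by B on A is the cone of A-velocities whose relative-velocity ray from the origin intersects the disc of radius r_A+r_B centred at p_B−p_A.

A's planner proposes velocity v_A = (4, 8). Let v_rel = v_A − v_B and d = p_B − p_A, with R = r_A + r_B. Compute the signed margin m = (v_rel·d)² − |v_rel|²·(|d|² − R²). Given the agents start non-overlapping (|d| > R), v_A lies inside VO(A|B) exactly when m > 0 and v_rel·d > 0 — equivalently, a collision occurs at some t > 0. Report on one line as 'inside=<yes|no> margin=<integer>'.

d = (2, 18),  |d|² = 328;  R = 6+7 = 13,  c = 328−13² = 159
v_rel = (10, 12),  |v_rel|² = 244;  v_rel·d = (10)·(2) + (12)·(18) = 236
244·t² − 472·t + 159 = 0  ⇒  m = 236² − 244·159 = 16900
m = 16900 > 0,  v_rel·d = 236 > 0  ⇒  inside

inside=yes margin=16900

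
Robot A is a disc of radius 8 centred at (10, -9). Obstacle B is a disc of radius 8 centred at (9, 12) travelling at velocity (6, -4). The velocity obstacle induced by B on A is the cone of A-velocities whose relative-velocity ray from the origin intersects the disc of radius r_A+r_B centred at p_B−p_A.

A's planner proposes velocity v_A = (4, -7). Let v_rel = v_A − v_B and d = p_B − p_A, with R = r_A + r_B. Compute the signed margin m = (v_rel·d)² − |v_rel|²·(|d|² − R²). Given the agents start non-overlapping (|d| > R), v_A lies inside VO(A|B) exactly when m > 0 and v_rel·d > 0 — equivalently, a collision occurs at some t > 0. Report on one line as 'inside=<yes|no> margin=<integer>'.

d = (-1, 21),  |d|² = 442;  R = 8+8 = 16,  c = 442−16² = 186
v_rel = (-2, -3),  |v_rel|² = 13;  v_rel·d = (-2)·(-1) + (-3)·(21) = -61
13·t² + 122·t + 186 = 0  ⇒  m = (-61)² − 13·186 = 1303
m = 1303 > 0,  v_rel·d = -61 < 0  ⇒  outside

inside=no margin=1303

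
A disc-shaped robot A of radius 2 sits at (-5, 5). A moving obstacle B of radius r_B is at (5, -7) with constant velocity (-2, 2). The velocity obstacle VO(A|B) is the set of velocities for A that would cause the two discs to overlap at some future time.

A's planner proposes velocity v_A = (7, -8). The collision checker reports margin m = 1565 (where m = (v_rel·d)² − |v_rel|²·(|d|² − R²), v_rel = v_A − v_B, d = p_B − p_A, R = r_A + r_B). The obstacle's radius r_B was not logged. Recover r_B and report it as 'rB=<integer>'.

m = 1565
d = (10, -12);  v_rel = (9, -10),  |v_rel|² = 181
v_rel×d = (9)·(-12) − (-10)·(10) = -8
since m = R²·181 − (-8)²:  R² = (64 + 1565) / 181 = 9
R = √9 = 3  ⇒  r_B = 3 − 2 = 1

rB=1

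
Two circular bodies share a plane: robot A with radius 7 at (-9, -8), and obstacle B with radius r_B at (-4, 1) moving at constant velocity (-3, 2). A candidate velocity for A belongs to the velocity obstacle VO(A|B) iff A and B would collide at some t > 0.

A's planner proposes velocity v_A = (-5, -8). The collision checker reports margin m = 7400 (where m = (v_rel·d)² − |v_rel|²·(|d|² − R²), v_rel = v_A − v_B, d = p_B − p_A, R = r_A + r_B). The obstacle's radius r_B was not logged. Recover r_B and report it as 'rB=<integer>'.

m = 7400
d = (5, 9);  v_rel = (-2, -10),  |v_rel|² = 104
v_rel×d = (-2)·(9) − (-10)·(5) = 32
since m = R²·104 − 32²:  R² = (1024 + 7400) / 104 = 81
R = √81 = 9  ⇒  r_B = 9 − 7 = 2

rB=2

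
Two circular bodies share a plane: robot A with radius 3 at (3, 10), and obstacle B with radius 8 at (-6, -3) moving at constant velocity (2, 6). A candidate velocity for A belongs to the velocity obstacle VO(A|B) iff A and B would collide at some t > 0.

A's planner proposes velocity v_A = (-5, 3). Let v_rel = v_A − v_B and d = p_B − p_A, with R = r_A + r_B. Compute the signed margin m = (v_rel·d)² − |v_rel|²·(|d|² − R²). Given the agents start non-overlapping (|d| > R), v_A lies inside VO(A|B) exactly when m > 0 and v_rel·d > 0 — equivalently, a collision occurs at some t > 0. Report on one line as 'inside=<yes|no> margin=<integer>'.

d = (-9, -13),  |d|² = 250;  R = 3+8 = 11,  c = 250−11² = 129
v_rel = (-7, -3),  |v_rel|² = 58;  v_rel·d = (-7)·(-9) + (-3)·(-13) = 102
58·t² − 204·t + 129 = 0  ⇒  m = 102² − 58·129 = 2922
m = 2922 > 0,  v_rel·d = 102 > 0  ⇒  inside

inside=yes margin=2922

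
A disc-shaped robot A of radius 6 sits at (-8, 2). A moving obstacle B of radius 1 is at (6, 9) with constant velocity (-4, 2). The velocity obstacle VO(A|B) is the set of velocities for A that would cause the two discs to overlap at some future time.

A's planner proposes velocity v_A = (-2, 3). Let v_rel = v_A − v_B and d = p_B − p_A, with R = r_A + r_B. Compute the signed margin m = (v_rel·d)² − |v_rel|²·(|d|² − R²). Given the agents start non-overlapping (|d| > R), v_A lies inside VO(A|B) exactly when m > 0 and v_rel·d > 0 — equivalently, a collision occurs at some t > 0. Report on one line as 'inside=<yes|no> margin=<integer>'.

d = (14, 7),  |d|² = 245;  R = 6+1 = 7,  c = 245−7² = 196
v_rel = (2, 1),  |v_rel|² = 5;  v_rel·d = (2)·(14) + (1)·(7) = 35
5·t² − 70·t + 196 = 0  ⇒  m = 35² − 5·196 = 245
m = 245 > 0,  v_rel·d = 35 > 0  ⇒  inside

inside=yes margin=245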